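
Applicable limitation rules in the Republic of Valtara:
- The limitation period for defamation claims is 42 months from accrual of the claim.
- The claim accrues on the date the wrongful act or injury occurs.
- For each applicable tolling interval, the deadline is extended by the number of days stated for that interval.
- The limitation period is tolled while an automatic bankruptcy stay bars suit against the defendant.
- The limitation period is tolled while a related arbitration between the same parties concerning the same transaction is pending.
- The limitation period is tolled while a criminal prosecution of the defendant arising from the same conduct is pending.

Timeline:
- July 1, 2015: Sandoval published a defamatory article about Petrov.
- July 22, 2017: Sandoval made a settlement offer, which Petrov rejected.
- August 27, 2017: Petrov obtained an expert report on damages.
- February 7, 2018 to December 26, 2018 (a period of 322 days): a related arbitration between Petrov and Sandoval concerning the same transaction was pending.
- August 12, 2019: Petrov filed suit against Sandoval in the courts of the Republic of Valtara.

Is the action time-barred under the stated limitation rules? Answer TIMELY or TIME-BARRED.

The claim accrued on July 1, 2015, the date of the act.
42 months from July 1, 2015 is January 1, 2019.
Because the pending related arbitration ran from February 7, 2018 to December 26, 2018, the deadline is extended by 322 days to November 19, 2019.
The other events in the timeline have no effect on the limitation period under the stated rules.
The August 12, 2019 filing precedes the November 19, 2019 deadline; the claim is timely.

TIMELY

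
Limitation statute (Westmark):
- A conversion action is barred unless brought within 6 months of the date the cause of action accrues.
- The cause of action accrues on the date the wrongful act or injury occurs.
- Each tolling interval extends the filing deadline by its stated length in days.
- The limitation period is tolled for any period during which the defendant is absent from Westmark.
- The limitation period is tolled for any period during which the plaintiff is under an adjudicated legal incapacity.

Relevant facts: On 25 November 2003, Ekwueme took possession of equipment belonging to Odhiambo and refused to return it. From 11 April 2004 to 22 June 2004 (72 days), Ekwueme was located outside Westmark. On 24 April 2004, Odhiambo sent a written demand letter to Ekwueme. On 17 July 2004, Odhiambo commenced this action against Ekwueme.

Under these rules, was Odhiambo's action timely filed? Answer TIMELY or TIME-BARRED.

The cause of action accrued on 25 November 2003, the date of the act.
Adding the 6 months base period to 25 November 2003 gives a deadline of 25 May 2004, before any tolling.
Because the defendant's absence from the jurisdiction ran from 11 April 2004 to 22 June 2004, the deadline is extended by 72 days to 5 August 2004.
Nothing else in the chronology tolls or restarts the period.
The 17 July 2004 filing precedes the 5 August 2004 deadline; the claim is timely.

TIMELY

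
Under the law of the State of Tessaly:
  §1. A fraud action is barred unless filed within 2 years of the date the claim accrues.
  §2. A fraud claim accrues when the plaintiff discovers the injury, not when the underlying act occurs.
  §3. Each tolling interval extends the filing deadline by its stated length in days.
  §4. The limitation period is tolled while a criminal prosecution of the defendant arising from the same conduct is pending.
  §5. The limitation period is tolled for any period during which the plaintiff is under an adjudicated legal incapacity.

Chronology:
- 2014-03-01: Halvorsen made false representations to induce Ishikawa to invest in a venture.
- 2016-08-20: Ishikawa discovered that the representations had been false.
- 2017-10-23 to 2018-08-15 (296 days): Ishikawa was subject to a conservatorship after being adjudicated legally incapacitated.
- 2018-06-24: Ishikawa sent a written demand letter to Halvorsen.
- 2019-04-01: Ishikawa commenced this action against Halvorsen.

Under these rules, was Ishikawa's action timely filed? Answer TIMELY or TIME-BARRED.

TIMELY

Under the discovery rule, the claim accrued on 2016-08-20, when Ishikawa discovered the injury — not on the 2014-03-01 date of the underlying act.
The untolled deadline — 2 years after 2016-08-20 — is 2018-08-20.
The period was tolled for 296 days by the plaintiff's legal incapacity (2017-10-23 to 2018-08-15), pushing the deadline to 2019-06-12.
Nothing else in the chronology tolls or restarts the period.
Ishikawa filed on 2019-04-01, before the 2019-06-12 deadline, so the action is timely.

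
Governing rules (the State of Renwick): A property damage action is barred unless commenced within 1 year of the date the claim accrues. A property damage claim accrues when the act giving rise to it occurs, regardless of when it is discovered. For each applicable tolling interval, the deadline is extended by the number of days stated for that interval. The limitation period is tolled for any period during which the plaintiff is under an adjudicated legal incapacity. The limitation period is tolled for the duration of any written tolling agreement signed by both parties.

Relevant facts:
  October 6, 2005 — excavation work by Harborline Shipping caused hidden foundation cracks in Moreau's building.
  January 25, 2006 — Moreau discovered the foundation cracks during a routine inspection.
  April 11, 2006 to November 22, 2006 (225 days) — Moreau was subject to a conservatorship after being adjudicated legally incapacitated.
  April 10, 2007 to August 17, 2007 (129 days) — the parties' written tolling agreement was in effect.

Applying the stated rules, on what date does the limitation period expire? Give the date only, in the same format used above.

September 25, 2007

Accrual is governed by the date of the act, so the period began to run on October 6, 2005; the later discovery on January 25, 2006 is irrelevant under the stated rule.
1 year from October 6, 2005 is October 6, 2006.
The period was tolled for 225 days by the plaintiff's legal incapacity (April 11, 2006 to November 22, 2006), pushing the deadline to May 19, 2007.
The period was tolled for 129 days by the written tolling agreement (April 10, 2007 to August 17, 2007), pushing the deadline to September 25, 2007.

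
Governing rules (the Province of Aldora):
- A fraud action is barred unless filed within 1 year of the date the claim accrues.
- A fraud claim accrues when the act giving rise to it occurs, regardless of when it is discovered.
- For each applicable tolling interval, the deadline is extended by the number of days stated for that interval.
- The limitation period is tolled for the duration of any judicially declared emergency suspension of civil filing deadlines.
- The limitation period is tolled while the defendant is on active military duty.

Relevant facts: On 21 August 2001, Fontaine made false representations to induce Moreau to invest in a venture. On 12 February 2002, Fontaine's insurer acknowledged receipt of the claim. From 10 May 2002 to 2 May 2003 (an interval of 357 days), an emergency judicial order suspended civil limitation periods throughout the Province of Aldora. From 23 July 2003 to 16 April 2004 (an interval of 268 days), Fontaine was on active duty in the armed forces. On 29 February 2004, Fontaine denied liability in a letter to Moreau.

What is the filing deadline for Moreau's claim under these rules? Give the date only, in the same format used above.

The limitation period began to run on 21 August 2001.
The untolled deadline — 1 year after 21 August 2001 — is 21 August 2002.
The period was tolled for 357 days by the emergency suspension of filing deadlines (10 May 2002 to 2 May 2003), pushing the deadline to 13 August 2003.
The defendant's active military service from 23 July 2003 to 16 April 2004 tolled the period for 268 days, extending the deadline to 7 May 2004.
The other events in the timeline have no effect on the limitation period under the stated rules.

7 May 2004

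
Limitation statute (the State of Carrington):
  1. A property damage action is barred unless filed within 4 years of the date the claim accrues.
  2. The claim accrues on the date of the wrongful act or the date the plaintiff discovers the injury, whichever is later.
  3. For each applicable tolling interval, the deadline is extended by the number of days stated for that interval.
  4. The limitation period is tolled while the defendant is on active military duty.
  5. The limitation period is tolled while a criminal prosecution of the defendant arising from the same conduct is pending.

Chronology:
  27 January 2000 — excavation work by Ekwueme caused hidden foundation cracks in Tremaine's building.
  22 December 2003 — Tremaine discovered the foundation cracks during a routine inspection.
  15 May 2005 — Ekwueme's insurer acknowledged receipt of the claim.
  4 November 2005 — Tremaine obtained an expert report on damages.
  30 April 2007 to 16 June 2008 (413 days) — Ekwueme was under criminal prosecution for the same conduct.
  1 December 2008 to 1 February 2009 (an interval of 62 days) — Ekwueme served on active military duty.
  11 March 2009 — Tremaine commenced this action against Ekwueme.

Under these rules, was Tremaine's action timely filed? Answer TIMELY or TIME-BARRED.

Because discovery on 22 December 2003 post-dates the 27 January 2000 act, accrual under the later-of rule falls on 22 December 2003.
4 years from 22 December 2003 is 22 December 2007.
The period was tolled for 413 days by the pending criminal prosecution (30 April 2007 to 16 June 2008), pushing the deadline to 7 February 2009.
Because the defendant's active military service ran from 1 December 2008 to 1 February 2009, the deadline is extended by 62 days to 10 April 2009.
The other events in the timeline have no effect on the limitation period under the stated rules.
Filing on 11 March 2009 beat the 10 April 2009 deadline — the action is timely.

TIMELY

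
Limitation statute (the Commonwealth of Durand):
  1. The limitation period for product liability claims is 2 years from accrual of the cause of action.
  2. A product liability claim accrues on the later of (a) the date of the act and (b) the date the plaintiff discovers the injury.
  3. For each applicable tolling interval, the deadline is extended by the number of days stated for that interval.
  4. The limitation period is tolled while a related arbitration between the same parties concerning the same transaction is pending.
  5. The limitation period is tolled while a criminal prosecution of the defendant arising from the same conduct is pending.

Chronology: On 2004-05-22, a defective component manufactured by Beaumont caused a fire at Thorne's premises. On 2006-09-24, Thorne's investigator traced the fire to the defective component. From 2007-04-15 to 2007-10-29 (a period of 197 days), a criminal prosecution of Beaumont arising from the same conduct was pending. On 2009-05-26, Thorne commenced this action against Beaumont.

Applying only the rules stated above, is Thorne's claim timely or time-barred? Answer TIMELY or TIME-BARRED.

Taking the later of the act (2004-05-22) and discovery (2006-09-24), the claim accrued on 2006-09-24.
The untolled deadline — 2 years after 2006-09-24 — is 2008-09-24.
The pending criminal prosecution from 2007-04-15 to 2007-10-29 tolled the period for 197 days, extending the deadline to 2009-04-09.
Filing on 2009-05-26 missed the 2009-04-09 deadline — the action is time-barred.

TIME-BARRED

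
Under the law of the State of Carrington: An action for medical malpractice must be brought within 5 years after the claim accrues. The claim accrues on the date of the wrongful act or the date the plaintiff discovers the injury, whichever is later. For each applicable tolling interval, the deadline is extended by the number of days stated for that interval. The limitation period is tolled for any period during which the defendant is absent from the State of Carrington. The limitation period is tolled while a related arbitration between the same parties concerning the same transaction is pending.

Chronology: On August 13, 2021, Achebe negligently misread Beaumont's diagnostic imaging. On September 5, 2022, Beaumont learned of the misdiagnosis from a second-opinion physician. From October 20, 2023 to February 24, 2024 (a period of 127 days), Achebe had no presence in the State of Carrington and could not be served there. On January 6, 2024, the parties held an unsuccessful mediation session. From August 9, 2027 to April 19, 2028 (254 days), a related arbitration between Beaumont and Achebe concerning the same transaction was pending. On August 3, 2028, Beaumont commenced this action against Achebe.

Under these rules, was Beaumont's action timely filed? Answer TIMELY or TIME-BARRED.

TIMELY

Taking the later of the act (August 13, 2021) and discovery (September 5, 2022), the claim accrued on September 5, 2022.
Adding the 5 years base period to September 5, 2022 gives a deadline of September 5, 2027, before any tolling.
The defendant's absence from the jurisdiction from October 20, 2023 to February 24, 2024 tolled the period for 127 days, extending the deadline to January 10, 2028.
The pending related arbitration from August 9, 2027 to April 19, 2028 tolled the period for 254 days, extending the deadline to September 20, 2028.
Nothing else in the chronology tolls or restarts the period.
The August 3, 2028 filing precedes the September 20, 2028 deadline; the claim is timely.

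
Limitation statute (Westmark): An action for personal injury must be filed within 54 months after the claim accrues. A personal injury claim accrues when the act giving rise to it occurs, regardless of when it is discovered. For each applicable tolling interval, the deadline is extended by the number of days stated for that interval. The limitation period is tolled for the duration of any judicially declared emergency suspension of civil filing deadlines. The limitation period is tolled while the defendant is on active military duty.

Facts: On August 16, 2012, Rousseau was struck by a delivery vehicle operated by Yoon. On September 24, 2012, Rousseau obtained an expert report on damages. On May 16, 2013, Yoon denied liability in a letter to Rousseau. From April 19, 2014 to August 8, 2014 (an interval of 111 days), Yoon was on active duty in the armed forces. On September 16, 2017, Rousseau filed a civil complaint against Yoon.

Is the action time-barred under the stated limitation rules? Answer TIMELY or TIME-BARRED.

TIME-BARRED

The claim accrued on August 16, 2012, the date of the act.
The untolled deadline — 54 months after August 16, 2012 — is February 16, 2017.
Because the defendant's active military service ran from April 19, 2014 to August 8, 2014, the deadline is extended by 111 days to June 7, 2017.
Nothing else in the chronology tolls or restarts the period.
Rousseau filed on September 16, 2017, after the June 7, 2017 deadline, so the action is time-barred.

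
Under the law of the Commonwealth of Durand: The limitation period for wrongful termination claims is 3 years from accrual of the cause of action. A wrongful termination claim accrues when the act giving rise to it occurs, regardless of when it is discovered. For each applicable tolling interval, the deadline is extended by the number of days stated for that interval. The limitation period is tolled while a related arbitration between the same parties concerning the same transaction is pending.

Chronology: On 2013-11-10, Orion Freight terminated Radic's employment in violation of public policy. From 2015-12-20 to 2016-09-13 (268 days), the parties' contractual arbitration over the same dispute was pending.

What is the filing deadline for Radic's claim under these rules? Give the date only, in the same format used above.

The limitation period began to run on 2013-11-10.
3 years from 2013-11-10 is 2016-11-10.
The period was tolled for 268 days by the pending related arbitration (2015-12-20 to 2016-09-13), pushing the deadline to 2017-08-05.

2017-08-05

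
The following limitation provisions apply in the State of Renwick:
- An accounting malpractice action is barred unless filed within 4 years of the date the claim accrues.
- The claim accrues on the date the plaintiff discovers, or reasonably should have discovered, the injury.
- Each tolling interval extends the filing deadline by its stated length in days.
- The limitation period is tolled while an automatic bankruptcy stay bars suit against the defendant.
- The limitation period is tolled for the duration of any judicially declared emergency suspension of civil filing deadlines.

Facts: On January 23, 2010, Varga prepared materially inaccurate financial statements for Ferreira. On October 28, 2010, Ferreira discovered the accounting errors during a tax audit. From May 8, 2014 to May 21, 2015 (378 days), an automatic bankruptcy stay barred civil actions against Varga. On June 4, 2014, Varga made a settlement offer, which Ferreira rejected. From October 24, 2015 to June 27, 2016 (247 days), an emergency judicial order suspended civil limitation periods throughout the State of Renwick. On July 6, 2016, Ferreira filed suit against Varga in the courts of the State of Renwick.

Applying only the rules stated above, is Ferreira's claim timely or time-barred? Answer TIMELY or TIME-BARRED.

Under the discovery rule, the claim accrued on October 28, 2010, when Ferreira discovered the injury — not on the January 23, 2010 date of the underlying act.
4 years from October 28, 2010 is October 28, 2014.
The period was tolled for 378 days by the automatic bankruptcy stay (May 8, 2014 to May 21, 2015), pushing the deadline to November 10, 2015.
The period was tolled for 247 days by the emergency suspension of filing deadlines (October 24, 2015 to June 27, 2016), pushing the deadline to July 14, 2016.
Nothing else in the chronology tolls or restarts the period.
The July 6, 2016 filing precedes the July 14, 2016 deadline; the claim is timely.

TIMELY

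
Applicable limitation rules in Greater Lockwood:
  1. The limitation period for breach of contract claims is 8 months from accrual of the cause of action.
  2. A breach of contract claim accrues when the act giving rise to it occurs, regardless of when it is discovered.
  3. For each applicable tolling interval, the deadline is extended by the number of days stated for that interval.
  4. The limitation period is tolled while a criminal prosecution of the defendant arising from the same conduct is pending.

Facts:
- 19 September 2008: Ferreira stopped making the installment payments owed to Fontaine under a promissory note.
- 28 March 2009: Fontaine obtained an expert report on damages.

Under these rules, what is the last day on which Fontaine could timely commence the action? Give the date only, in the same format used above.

19 May 2009

The limitation period began to run on 19 September 2008.
Adding the 8 months base period to 19 September 2008 gives a deadline of 19 May 2009, before any tolling.
None of the other events listed affects the running of the period under the stated rules.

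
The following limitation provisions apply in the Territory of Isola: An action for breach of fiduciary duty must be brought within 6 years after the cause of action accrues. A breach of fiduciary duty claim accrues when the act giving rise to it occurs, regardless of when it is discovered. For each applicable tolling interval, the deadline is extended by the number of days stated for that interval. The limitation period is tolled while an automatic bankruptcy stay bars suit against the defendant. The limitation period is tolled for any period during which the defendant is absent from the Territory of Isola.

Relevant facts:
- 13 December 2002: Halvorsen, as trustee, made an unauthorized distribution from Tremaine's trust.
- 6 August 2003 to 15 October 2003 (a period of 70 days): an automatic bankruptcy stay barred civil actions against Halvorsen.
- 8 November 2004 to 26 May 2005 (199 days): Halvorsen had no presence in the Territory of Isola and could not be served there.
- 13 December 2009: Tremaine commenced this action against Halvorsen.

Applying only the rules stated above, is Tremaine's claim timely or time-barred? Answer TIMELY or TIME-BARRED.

The cause of action accrued on 13 December 2002, the date of the act.
The untolled deadline — 6 years after 13 December 2002 — is 13 December 2008.
The automatic bankruptcy stay from 6 August 2003 to 15 October 2003 tolled the period for 70 days, extending the deadline to 21 February 2009.
The period was tolled for 199 days by the defendant's absence from the jurisdiction (8 November 2004 to 26 May 2005), pushing the deadline to 8 September 2009.
Filing on 13 December 2009 missed the 8 September 2009 deadline — the action is time-barred.

TIME-BARRED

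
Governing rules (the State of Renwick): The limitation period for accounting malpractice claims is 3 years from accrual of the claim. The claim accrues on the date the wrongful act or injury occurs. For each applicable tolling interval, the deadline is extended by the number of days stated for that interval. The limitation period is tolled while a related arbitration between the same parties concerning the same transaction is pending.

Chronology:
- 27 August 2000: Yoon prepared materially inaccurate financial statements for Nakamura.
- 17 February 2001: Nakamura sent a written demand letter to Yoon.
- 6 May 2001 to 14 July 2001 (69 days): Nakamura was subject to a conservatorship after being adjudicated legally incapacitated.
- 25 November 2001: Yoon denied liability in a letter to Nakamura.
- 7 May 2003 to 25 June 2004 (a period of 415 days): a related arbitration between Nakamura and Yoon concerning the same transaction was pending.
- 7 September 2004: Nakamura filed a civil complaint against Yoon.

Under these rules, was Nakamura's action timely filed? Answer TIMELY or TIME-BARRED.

The claim accrued on 27 August 2000, when the wrongful act occurred.
The untolled deadline — 3 years after 27 August 2000 — is 27 August 2003.
Because the pending related arbitration ran from 7 May 2003 to 25 June 2004, the deadline is extended by 415 days to 15 October 2004.
No stated provision tolls the period for the plaintiff's incapacity, so the interval from 6 May 2001 to 14 July 2001 has no effect on the deadline.
The other events in the timeline have no effect on the limitation period under the stated rules.
The 7 September 2004 filing precedes the 15 October 2004 deadline; the claim is timely.

TIMELY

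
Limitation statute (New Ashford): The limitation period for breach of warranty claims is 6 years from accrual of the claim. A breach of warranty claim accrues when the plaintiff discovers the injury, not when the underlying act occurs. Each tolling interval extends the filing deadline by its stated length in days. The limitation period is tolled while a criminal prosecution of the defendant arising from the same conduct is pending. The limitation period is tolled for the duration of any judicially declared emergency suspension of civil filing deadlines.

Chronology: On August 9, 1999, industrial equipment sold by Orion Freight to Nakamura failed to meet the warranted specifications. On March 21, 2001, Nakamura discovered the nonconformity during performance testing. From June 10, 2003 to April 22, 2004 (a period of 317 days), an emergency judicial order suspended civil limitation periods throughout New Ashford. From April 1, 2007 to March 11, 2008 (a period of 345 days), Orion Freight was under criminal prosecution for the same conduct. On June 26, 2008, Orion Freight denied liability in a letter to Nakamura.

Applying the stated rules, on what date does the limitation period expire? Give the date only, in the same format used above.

January 11, 2009

The claim did not accrue until Nakamura discovered the injury on March 21, 2001; the August 9, 1999 act date does not start the clock under the stated rule.
Adding the 6 years base period to March 21, 2001 gives a deadline of March 21, 2007, before any tolling.
The emergency suspension of filing deadlines from June 10, 2003 to April 22, 2004 tolled the period for 317 days, extending the deadline to February 1, 2008.
Because the pending criminal prosecution ran from April 1, 2007 to March 11, 2008, the deadline is extended by 345 days to January 11, 2009.
Nothing else in the chronology tolls or restarts the period.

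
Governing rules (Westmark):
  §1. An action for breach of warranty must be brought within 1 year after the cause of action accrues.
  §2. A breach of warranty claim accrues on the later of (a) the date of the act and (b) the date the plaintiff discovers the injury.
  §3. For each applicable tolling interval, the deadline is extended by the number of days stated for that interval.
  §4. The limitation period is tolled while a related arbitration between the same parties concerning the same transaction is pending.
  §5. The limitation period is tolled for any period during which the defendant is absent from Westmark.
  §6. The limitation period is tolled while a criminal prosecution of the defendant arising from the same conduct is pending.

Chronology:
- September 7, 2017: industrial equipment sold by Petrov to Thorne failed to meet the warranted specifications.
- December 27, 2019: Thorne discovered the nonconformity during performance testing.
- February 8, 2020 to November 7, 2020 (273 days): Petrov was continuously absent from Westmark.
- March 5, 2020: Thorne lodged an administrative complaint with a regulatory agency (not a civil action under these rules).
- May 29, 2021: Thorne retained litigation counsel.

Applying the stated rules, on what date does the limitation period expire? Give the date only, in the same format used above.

September 26, 2021

Because discovery on December 27, 2019 post-dates the September 7, 2017 act, accrual under the later-of rule falls on December 27, 2019.
Adding the 1 year base period to December 27, 2019 gives a deadline of December 27, 2020, before any tolling.
Because the defendant's absence from the jurisdiction ran from February 8, 2020 to November 7, 2020, the deadline is extended by 273 days to September 26, 2021.
Nothing else in the chronology tolls or restarts the period.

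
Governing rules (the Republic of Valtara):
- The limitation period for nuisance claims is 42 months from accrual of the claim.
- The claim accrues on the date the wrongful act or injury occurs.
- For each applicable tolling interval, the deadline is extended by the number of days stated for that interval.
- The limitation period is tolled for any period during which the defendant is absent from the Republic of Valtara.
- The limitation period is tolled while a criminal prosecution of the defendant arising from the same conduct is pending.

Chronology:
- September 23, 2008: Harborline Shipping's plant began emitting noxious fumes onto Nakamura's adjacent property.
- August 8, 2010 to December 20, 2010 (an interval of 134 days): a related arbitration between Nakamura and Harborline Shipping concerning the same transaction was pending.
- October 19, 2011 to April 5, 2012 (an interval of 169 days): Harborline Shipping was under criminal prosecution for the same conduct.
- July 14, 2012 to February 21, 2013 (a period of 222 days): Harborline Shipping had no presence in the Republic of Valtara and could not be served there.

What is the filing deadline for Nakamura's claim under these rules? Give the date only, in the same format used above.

The claim accrued on September 23, 2008, the date of the act.
The untolled deadline — 42 months after September 23, 2008 — is March 23, 2012.
Because the pending criminal prosecution ran from October 19, 2011 to April 5, 2012, the deadline is extended by 169 days to September 8, 2012.
The period was tolled for 222 days by the defendant's absence from the jurisdiction (July 14, 2012 to February 21, 2013), pushing the deadline to April 18, 2013.
No stated provision tolls the period for a pending arbitration, so the interval from August 8, 2010 to December 20, 2010 has no effect on the deadline.

April 18, 2013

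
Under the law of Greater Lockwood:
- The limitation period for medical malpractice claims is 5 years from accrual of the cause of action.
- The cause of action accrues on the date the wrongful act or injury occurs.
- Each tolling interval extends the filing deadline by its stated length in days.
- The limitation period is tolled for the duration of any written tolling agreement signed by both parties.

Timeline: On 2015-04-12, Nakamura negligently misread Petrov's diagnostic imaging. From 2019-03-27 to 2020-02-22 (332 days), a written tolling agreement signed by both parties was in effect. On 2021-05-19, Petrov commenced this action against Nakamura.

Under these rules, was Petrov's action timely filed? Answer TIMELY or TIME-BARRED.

TIME-BARRED

The claim accrued on 2015-04-12, when the wrongful act occurred.
5 years from 2015-04-12 is 2020-04-12.
The period was tolled for 332 days by the written tolling agreement (2019-03-27 to 2020-02-22), pushing the deadline to 2021-03-10.
Filing on 2021-05-19 missed the 2021-03-10 deadline — the action is time-barred.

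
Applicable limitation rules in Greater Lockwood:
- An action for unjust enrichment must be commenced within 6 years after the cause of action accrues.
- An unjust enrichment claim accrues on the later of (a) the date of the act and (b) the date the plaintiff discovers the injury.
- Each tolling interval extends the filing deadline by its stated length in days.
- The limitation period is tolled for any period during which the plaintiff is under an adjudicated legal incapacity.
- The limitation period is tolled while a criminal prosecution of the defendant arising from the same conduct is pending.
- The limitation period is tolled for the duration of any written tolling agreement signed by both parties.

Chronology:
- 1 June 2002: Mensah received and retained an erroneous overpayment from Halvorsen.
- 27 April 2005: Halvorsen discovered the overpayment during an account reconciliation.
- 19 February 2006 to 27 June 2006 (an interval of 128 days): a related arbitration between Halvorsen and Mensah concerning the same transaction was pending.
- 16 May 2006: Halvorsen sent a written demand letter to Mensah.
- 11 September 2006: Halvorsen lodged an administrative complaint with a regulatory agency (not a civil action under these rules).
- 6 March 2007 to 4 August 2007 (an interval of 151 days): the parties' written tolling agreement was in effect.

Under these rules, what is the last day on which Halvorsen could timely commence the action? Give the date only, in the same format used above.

25 September 2011

The claim accrued on 27 April 2005 — the later of the 1 June 2002 act and the 27 April 2005 discovery.
6 years from 27 April 2005 is 27 April 2011.
The written tolling agreement from 6 March 2007 to 4 August 2007 tolled the period for 151 days, extending the deadline to 25 September 2011.
Although a pending arbitration ran from 19 February 2006 to 27 June 2006, the stated rules do not make that a tolling event, so it is disregarded.
The other events in the timeline have no effect on the limitation period under the stated rules.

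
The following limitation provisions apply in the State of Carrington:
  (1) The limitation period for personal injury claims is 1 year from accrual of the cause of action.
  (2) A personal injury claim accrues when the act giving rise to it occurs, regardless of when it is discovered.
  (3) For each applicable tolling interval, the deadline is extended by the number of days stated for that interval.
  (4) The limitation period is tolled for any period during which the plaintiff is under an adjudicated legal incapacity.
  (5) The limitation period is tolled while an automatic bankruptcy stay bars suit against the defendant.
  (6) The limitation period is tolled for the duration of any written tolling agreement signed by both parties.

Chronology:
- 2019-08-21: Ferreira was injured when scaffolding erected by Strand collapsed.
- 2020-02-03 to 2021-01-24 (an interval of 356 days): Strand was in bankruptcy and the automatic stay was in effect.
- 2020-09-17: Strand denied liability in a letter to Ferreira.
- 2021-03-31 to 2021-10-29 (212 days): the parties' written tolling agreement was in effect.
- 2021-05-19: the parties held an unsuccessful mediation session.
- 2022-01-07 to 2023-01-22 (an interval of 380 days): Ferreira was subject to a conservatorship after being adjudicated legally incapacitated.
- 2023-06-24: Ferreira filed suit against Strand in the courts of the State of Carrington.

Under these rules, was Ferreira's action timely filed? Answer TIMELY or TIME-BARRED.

The cause of action accrued on 2019-08-21, the date of the act.
Adding the 1 year base period to 2019-08-21 gives a deadline of 2020-08-21, before any tolling.
The period was tolled for 356 days by the automatic bankruptcy stay (2020-02-03 to 2021-01-24), pushing the deadline to 2021-08-12.
The written tolling agreement from 2021-03-31 to 2021-10-29 tolled the period for 212 days, extending the deadline to 2022-03-12.
Because the plaintiff's legal incapacity ran from 2022-01-07 to 2023-01-22, the deadline is extended by 380 days to 2023-03-27.
Nothing else in the chronology tolls or restarts the period.
Filing on 2023-06-24 missed the 2023-03-27 deadline — the action is time-barred.

TIME-BARRED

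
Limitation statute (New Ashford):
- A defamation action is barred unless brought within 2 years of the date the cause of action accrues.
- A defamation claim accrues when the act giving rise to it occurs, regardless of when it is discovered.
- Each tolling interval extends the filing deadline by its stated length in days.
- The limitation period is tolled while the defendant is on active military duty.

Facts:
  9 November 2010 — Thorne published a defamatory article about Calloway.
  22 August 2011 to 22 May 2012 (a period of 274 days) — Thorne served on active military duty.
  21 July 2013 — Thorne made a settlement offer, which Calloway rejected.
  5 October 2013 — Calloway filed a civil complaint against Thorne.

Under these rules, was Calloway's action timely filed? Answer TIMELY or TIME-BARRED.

The claim accrued on 9 November 2010, when the wrongful act occurred.
The untolled deadline — 2 years after 9 November 2010 — is 9 November 2012.
The defendant's active military service from 22 August 2011 to 22 May 2012 tolled the period for 274 days, extending the deadline to 10 August 2013.
None of the other events listed affects the running of the period under the stated rules.
Filing on 5 October 2013 missed the 10 August 2013 deadline — the action is time-barred.

TIME-BARRED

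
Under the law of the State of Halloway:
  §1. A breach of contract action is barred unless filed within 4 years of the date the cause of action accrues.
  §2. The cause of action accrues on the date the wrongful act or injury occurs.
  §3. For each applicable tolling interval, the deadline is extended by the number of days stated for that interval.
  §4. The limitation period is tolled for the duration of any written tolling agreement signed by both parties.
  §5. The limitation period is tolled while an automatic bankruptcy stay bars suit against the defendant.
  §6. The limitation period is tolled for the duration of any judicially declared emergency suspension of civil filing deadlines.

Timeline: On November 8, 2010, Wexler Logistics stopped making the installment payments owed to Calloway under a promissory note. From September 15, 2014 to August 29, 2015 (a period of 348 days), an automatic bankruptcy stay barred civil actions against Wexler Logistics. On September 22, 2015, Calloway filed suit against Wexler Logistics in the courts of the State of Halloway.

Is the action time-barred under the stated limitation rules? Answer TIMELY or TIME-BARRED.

TIMELY

The claim accrued on November 8, 2010, when the wrongful act occurred.
The untolled deadline — 4 years after November 8, 2010 — is November 8, 2014.
The automatic bankruptcy stay from September 15, 2014 to August 29, 2015 tolled the period for 348 days, extending the deadline to October 22, 2015.
Calloway filed on September 22, 2015, before the October 22, 2015 deadline, so the action is timely.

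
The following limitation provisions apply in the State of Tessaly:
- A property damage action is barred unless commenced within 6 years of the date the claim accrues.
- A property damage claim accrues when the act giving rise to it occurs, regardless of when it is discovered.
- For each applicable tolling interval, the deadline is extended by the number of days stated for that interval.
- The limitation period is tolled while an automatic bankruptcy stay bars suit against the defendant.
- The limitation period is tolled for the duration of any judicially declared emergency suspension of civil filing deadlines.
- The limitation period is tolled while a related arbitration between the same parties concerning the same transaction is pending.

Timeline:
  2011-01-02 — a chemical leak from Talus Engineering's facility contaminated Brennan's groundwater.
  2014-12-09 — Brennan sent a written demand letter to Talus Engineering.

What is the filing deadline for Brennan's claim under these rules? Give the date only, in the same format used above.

The claim accrued on 2011-01-02, when the wrongful act occurred.
Adding the 6 years base period to 2011-01-02 gives a deadline of 2017-01-02, before any tolling.
The other events in the timeline have no effect on the limitation period under the stated rules.

2017-01-02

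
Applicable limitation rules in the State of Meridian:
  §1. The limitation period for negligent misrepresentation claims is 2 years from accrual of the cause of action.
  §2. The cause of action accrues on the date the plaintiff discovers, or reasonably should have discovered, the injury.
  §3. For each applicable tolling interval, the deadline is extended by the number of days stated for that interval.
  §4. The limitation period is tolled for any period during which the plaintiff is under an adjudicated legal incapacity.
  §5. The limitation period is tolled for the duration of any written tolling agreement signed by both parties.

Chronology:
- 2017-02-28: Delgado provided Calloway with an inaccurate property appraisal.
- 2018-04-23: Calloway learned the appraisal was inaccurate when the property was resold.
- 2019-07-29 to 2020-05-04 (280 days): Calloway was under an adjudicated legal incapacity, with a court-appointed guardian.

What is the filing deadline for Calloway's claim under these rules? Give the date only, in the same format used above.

2021-01-28

Under the discovery rule, the claim accrued on 2018-04-23, when Calloway discovered the injury — not on the 2017-02-28 date of the underlying act.
Adding the 2 years base period to 2018-04-23 gives a deadline of 2020-04-23, before any tolling.
The period was tolled for 280 days by the plaintiff's legal incapacity (2019-07-29 to 2020-05-04), pushing the deadline to 2021-01-28.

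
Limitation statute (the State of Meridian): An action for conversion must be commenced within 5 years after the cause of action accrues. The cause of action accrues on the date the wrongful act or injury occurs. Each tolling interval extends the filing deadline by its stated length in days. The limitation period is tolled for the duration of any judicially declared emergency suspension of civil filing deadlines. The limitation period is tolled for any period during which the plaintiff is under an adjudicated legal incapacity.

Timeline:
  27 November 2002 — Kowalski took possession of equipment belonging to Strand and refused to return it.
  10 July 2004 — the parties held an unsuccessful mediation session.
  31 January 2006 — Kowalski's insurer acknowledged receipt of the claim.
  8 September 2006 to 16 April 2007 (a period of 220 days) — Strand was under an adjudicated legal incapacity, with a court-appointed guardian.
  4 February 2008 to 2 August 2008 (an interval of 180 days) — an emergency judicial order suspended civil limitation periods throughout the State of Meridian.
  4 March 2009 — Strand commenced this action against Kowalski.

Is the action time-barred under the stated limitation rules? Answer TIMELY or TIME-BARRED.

The cause of action accrued on 27 November 2002, the date of the act.
Adding the 5 years base period to 27 November 2002 gives a deadline of 27 November 2007, before any tolling.
The plaintiff's legal incapacity from 8 September 2006 to 16 April 2007 tolled the period for 220 days, extending the deadline to 4 July 2008.
The emergency suspension of filing deadlines from 4 February 2008 to 2 August 2008 tolled the period for 180 days, extending the deadline to 31 December 2008.
None of the other events listed affects the running of the period under the stated rules.
The 4 March 2009 filing falls after the 31 December 2008 deadline; the claim is time-barred.

TIME-BARRED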